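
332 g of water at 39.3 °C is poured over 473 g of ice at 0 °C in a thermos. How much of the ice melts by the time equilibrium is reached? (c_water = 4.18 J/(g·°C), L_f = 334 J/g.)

Heat available from the water dropping to 0 °C: 332·4.18·39.3 = 54539 J.
To melt every bit of ice: 473·334 = 157982 J.
That's not enough to melt it all — equilibrium is at 0 °C with ice remaining.
m_melted·334 = 54539  ⇒  m_melted ≈ 163.3 g.

m_melted ≈ 163 g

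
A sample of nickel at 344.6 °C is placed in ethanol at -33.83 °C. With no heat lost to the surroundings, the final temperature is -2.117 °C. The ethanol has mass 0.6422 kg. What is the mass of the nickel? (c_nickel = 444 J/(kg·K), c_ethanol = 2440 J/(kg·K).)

Net heat exchanged in the isolated system is zero:
m·444·(-2.117 − 344.6) + 0.6422·2440·(-2.117 − (-33.83)) = 0
-153942 m = -49693
m = -49693/-153942 ≈ 0.3228 kg

m ≈ 0.323 kg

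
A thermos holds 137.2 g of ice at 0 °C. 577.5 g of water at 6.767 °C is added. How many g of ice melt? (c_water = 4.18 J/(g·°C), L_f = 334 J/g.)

m_melted ≈ 48.9 g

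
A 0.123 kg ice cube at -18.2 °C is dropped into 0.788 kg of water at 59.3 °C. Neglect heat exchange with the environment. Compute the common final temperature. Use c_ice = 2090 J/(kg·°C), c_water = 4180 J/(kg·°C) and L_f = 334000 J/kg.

T_f ≈ 39.3 °C

Energy balance with sensible and latent terms:
warm ice to 0 °C: 0.123×2090×(0 − (-18.2)) = 4678.7
  latent heat to melt: 0.123×334000 = 41082
  warm the meltwater: 514.14 T
  water cools: 0.788×4180×(T − 59.3) = 3293.8(T − 59.3)
3808 T = 195325 − 45761 = 149564
T ≈ 39.28 °C — above 0 °C, consistent with complete melting.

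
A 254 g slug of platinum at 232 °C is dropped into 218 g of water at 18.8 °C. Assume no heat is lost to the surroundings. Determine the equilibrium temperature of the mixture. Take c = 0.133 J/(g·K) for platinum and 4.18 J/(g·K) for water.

T_f ≈ 26.4 °C

Set heat shed by the hot body equal to heat absorbed by the cold body:
254×0.133×(232 − T) = 218×4.18×(T − 18.8)
33.78(232 − T) = 911.24(T − 18.8)
945.02 T = 24969  ⇒  T ≈ 26.42 °C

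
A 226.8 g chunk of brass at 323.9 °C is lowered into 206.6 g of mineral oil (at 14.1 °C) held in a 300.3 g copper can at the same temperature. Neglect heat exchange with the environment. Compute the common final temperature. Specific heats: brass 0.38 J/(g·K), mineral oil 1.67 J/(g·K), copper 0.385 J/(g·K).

T_f ≈ 62.9 °C

Setting the total heat transfer to zero:
226.8×0.38×(T − 323.9) + 206.6×1.67×(T − 14.1) + 300.3×0.385×(T − 14.1) = 0
86.18(T − 323.9) + 345.02(T − 14.1) + 115.62(T − 14.1) = 0
546.82 T = 34410
T = 34410 / 546.82 = 62.9 °C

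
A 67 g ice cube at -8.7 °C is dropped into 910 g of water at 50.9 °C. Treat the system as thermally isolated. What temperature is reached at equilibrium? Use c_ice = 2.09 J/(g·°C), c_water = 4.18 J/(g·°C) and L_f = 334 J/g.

T_f ≈ 41.6 °C

Let T be the final temperature. ΣQ_i = 0:
ice -8.7→0 °C: 67×2.09×8.7 = 1218.3
  melt ice: 67×334 = 22378
  warm the meltwater: 280.06 T
  water cools: 910×4.18×(T − 50.9) = 3803.8(T − 50.9)
4083.9 T = 193613 − 23596 = 170017
T ≈ 41.63 °C. Since T > 0 °C, the all-ice-melts assumption holds.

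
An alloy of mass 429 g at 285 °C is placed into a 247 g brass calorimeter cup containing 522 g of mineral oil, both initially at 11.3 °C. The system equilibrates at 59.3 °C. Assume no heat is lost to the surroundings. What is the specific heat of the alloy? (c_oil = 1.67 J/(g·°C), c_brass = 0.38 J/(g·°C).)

c ≈ 0.479 J/(g·°C)

Setting the total heat transfer to zero:
429·c·(59.3 − 285) + 522·1.67·(59.3 − 11.3) + 247·0.38·(59.3 − 11.3) = 0
-96825 c = -46349
c = -46349/-96825 ≈ 0.4787 J/(g·°C)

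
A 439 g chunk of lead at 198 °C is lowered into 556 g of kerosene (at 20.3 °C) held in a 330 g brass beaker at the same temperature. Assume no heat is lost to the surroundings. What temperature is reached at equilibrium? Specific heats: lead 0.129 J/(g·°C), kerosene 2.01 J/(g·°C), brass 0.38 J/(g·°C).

T_f ≈ 28.0 °C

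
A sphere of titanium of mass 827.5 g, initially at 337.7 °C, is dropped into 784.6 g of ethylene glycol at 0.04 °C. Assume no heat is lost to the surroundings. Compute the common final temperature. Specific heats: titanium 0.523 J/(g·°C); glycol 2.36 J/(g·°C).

T_f ≈ 64.0 °C

Set heat shed by the hot body equal to heat absorbed by the cold body:
827.5*0.523*(337.7 − T) = 784.6*2.36*(T − 0.04)
432.78(337.7 − T) = 1851.7(T − 0.04)
2284.4 T = 146225  ⇒  T ≈ 64.01 °C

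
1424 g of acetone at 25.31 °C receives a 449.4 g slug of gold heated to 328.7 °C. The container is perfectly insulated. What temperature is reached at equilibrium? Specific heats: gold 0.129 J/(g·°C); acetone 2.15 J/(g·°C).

T_f ≈ 30.9 °C

Setting the total heat transfer to zero:
449.4·0.129·(T − 328.7) + 1424·2.15·(T − 25.31) = 0
(57.97 + 3061.6) T = 57.97·328.7 + 3061.6·25.31
T = 96545/3119.6 ≈ 30.95 °C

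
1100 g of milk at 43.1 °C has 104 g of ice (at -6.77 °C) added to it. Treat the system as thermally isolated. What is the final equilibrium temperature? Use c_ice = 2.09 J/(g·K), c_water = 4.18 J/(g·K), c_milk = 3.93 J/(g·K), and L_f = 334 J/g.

Energy conservation, ΣQ = 0:
warm ice to 0 °C: 104×2.09×(0 − (-6.77)) = 1471.5
  fusion: m_ice L_f = 104×334 = 34736
  meltwater 0→T: 104×4.18×T = 434.72 T
  milk: 4323(T − 43.1)
4757.7 T = 186321 − 36208 = 150114
T ≈ 31.55 °C. Since T > 0 °C, the all-ice-melts assumption holds.

T_f ≈ 31.6 °C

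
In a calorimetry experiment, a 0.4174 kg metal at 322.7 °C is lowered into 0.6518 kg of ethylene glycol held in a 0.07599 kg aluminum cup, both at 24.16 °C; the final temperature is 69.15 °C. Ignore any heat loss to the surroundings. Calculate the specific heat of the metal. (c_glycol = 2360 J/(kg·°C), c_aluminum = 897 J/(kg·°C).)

Energy conservation, ΣQ = 0:
0.4174×c×(69.15 − 322.7) + 0.6518×2360×(69.15 − 24.16) + 0.07599×897×(69.15 − 24.16) = 0
-105.83 c = -72272
c = -72272/-105.83 ≈ 682.9 J/(kg·°C)

c ≈ 683 J/(kg·°C)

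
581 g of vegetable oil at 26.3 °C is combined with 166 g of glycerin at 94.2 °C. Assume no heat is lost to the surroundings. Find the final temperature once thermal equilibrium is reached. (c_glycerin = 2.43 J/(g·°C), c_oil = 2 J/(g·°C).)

T_f is the heat-capacity-weighted average of the initial temperatures:
T_f = (403.38·94.2 + 1162·26.3) / (403.38 + 1162)
    = 68559 / 1565.4 ≈ 43.80 °C

T_f ≈ 43.8 °C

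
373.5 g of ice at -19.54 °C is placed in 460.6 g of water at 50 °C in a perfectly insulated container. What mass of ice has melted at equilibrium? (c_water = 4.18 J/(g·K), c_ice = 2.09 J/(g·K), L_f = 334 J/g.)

m_melted ≈ 243 g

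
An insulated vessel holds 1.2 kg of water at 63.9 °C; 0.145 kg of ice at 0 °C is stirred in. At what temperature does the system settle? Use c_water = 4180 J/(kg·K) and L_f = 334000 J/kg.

Net heat exchanged in the isolated system is zero:
fusion: m_ice L_f = 0.145·334000 = 48430
  meltwater 0→T: 0.145·4180·T = 606.1 T
  water: 5016(T − 63.9)
5622.1 T = 320522 − 48430 = 272092
T ≈ 48.40 °C — above 0 °C, consistent with complete melting.

T_f ≈ 48.4 °C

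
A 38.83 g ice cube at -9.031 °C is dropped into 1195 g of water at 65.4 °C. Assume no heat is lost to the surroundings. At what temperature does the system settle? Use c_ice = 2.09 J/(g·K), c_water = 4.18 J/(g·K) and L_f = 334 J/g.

T_f ≈ 60.7 °C

Energy conservation, ΣQ = 0:
warm ice to 0 °C: 38.83×2.09×(0 − (-9.031)) = 732.91; melt ice: 38.83×334 = 12969; warm the meltwater: 162.31 T; water: 4995.1(T − 65.4)
5157.4 T = 326680 − 13702 = 312977
T ≈ 60.69 °C (positive, so assuming full melt was valid).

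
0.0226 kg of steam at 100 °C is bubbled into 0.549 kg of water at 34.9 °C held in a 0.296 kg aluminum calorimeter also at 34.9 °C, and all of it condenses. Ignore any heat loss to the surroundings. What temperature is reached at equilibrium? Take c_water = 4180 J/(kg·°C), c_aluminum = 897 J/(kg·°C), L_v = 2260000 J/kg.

T_f ≈ 56.5 °C

Heat gained plus heat lost sum to zero:
condense steam: −0.0226·2260000 = −51076; condensate cools 100→T: 0.0226·4180·(T − 100) = 94.47(T − 100); original water: 2294.8(T − 34.9); aluminum cup: 0.296·897·(T − 34.9) = 265.51(T − 34.9)
2654.8 T = 51076 + 9446.8 + 89356 = 149878
T ≈ 56.46 °C, under the boiling point, so the assumption holds.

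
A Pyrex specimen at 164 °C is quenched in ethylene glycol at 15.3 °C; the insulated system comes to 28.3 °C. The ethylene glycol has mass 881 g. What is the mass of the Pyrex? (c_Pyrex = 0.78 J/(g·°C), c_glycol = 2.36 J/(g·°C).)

Setting the total heat transfer to zero:
m·0.78·(28.3 − 164) + 881·2.36·(28.3 − 15.3) = 0
-105.85 m = -27029
m = -27029/-105.85 ≈ 255.4 g

m ≈ 255 g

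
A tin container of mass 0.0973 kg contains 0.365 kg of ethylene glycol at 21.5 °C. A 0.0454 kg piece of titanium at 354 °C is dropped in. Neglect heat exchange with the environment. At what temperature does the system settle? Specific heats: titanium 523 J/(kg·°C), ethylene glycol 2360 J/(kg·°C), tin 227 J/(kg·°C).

T_f ≈ 30.2 °C

Heat gained plus heat lost sum to zero:
0.0454·523·(T − 354) + 0.365·2360·(T − 21.5) + 0.0973·227·(T − 21.5) = 0
23.74(T − 354) + 861.4(T − 21.5) + 22.09(T − 21.5) = 0
(23.74 + 861.4 + 22.09) T = 23.74·354 + 861.4·21.5 + 22.09·21.5
T ≈ 30.20 °C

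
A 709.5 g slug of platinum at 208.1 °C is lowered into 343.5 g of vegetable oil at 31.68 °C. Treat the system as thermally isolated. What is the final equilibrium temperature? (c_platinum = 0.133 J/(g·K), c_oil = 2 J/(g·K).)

T_f ≈ 53.0 °C

Set heat shed by the hot body equal to heat absorbed by the cold body:
709.5·0.133·(208.1 − T) = 343.5·2·(T − 31.68)
94.36(208.1 − T) = 687(T − 31.68)
781.36 T = 41401  ⇒  T ≈ 52.99 °C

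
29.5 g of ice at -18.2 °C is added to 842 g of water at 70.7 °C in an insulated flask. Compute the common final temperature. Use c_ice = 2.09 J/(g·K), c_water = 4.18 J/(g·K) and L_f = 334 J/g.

T_f ≈ 65.3 °C

Net heat exchanged in the isolated system is zero:
ice -18.2→0 °C: 29.5·2.09·18.2 = 1122.1
  melt ice: 29.5·334 = 9853
  meltwater 0→T: 29.5·4.18·T = 123.31 T
  water: 3519.6(T − 70.7)
3642.9 T = 248833 − 10975 = 237858
T ≈ 65.29 °C — above 0 °C, consistent with complete melting.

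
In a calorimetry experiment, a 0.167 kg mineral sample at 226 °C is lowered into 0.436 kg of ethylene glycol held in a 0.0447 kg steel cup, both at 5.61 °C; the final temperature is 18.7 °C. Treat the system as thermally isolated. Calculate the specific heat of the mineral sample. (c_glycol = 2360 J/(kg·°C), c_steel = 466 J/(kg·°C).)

c ≈ 397 J/(kg·°C)

Energy conservation, ΣQ = 0:
0.167×c×(18.7 − 226) + 0.436×2360×(18.7 − 5.61) + 0.0447×466×(18.7 − 5.61) = 0
-34.62 c = -13742
c = -13742/-34.62 ≈ 396.9 J/(kg·°C)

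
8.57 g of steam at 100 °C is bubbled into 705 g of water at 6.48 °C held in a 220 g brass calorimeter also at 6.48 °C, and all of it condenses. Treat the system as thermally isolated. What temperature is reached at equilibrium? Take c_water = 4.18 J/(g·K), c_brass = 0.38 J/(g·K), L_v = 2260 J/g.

Sum of m c ΔT and latent-heat terms is zero:
steam→water at 100 °C releases m L_v = 8.57×2260 = 19368; condensate cools 100→T: 8.57×4.18×(T − 100) = 35.82(T − 100); water warms: 705×4.18×(T − 6.48) = 2946.9(T − 6.48); cup: 83.6(T − 6.48)
3066.3 T = 19368 + 3582.3 + 19638 = 42588
T ≈ 13.89 °C — below 100 °C, confirming all the steam condensed.

T_f ≈ 13.9 °C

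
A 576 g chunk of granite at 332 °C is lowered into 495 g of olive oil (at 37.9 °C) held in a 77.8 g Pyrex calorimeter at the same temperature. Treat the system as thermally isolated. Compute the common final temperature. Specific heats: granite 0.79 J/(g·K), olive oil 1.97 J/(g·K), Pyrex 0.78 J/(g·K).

Energy conservation, ΣQ = 0:
576·0.79·(T − 332) + 495·1.97·(T − 37.9) + 77.8·0.78·(T − 37.9) = 0
(455.04 + 975.15 + 60.68) T = 455.04·332 + 975.15·37.9 + 60.68·37.9
T ≈ 127.66 °C

T_f ≈ 127.7 °C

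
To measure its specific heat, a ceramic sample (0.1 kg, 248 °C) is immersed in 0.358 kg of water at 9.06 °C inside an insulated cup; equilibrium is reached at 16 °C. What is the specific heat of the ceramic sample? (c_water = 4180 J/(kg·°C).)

m_s c (T_s − T_f) = m_water c_water (T_f − T_0):
0.1×c×(248 − 16) = 0.358×4180×(16 − 9.06)
23.2 c = 10385  ⇒  c ≈ 447.6 J/(kg·°C)

c ≈ 448 J/(kg·°C)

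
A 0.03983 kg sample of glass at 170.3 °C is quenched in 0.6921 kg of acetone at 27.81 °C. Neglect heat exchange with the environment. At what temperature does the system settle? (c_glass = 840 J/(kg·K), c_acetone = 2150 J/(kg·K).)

T_f ≈ 30.9 °C

Heat lost by the glass equals heat gained by the acetone:
0.03983·840·(170.3 − T) = 0.6921·2150·(T − 27.81)
33.46(170.3 − T) = 1488(T − 27.81)
1521.5 T = 47079  ⇒  T ≈ 30.94 °C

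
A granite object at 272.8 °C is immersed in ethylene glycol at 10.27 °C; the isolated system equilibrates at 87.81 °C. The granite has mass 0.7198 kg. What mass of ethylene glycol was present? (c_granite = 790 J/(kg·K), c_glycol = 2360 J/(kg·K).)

m ≈ 0.575 kg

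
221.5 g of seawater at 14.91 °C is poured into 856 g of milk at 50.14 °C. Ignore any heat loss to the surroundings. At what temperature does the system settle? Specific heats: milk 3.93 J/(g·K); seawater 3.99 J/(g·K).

T_f ≈ 42.8 °C

With ΣQ=0 the equilibrium temperature is the m·c-weighted mean:
T_f = (3364.1*50.14 + 883.79*14.91) / (3364.1 + 883.79)
    = 181852 / 4247.9 ≈ 42.81 °C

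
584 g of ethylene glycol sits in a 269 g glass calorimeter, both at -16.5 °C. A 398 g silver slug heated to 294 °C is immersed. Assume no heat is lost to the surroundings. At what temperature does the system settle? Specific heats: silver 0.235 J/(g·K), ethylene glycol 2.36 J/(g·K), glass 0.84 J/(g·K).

T_f ≈ 0.6 °C

Energy conservation, ΣQ = 0:
398·0.235·(T − 294) + 584·2.36·(T − (-16.5)) + 269·0.84·(T − (-16.5)) = 0
93.53(T − 294) + 1378.2(T − (-16.5)) + 225.96(T − (-16.5)) = 0
(93.53 + 1378.2 + 225.96) T = 93.53·294 + 1378.2·(-16.5) + 225.96·(-16.5)
T = 1028.5/1697.7 ≈ 0.61 °C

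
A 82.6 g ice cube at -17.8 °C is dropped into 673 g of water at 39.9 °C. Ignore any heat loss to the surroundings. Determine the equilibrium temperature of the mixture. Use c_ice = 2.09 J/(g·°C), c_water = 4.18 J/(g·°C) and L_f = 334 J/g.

Energy balance with sensible and latent terms:
warm ice to 0 °C: 82.6·2.09·(0 − (-17.8)) = 3072.9
  latent heat to melt: 82.6·334 = 27588
  warm the meltwater: 345.27 T
  water: 2813.1(T − 39.9)
3158.4 T = 112244 − 30661 = 81583
T ≈ 25.83 °C (positive, so assuming full melt was valid).

T_f ≈ 25.8 °C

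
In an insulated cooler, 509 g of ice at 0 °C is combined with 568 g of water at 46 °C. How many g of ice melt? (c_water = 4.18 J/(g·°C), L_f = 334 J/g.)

m_melted ≈ 327 g

Cooling the water to 0 °C releases 568·4.18·46 = 109215 J.
To melt every bit of ice: 509·334 = 170006 J.
That's not enough to melt it all — equilibrium is at 0 °C with ice remaining.
m_melted·334 = 109215  ⇒  m_melted ≈ 327 g.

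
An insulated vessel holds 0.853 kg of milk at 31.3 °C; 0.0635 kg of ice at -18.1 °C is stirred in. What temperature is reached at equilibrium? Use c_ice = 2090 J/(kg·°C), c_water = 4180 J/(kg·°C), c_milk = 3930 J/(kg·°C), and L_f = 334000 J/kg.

Sum of m c ΔT and latent-heat terms is zero:
ice -18.1→0 °C: 0.0635·2090·18.1 = 2402.1
  melt ice: 0.0635·334000 = 21209
  meltwater 0→T: 0.0635·4180·T = 265.43 T
  milk cools: 0.853·3930·(T − 31.3) = 3352.3(T − 31.3)
3617.7 T = 104927 − 23611 = 81316
T ≈ 22.48 °C. Since T > 0 °C, the all-ice-melts assumption holds.

T_f ≈ 22.5 °C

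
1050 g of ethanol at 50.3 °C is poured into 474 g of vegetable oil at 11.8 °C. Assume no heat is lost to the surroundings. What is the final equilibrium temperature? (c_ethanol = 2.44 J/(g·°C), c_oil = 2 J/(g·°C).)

T_f ≈ 39.9 °C

Net heat exchanged in the isolated system is zero:
1050*2.44*(T − 50.3) + 474*2*(T − 11.8) = 0
2562(T − 50.3) + 948(T − 11.8) = 0
(2562 + 948) T = 2562*50.3 + 948*11.8
T ≈ 39.90 °C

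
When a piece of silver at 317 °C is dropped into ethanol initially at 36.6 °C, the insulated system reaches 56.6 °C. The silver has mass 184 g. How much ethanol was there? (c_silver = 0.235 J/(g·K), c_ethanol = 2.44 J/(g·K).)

Heat lost by the silver = heat gained by the ethanol:
184·0.235·(317 − 56.6) = m·2.44·(56.6 − 36.6)
48.8 m = 11260  ⇒  m ≈ 230.7 g

m ≈ 231 g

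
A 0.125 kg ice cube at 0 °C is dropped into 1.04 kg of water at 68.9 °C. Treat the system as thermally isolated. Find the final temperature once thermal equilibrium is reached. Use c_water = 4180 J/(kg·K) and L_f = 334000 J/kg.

T_f ≈ 52.9 °C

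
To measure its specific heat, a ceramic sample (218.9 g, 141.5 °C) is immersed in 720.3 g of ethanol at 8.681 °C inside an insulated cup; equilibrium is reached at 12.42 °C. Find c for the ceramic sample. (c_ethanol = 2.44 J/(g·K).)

c ≈ 0.233 J/(g·K)

Heat lost by the ceramic sample = heat gained by the ethanol:
218.9·c·(141.5 − 12.42) = 720.3·2.44·(12.42 − 8.681)
28256 c = 6571.4  ⇒  c ≈ 0.2326 J/(g·K)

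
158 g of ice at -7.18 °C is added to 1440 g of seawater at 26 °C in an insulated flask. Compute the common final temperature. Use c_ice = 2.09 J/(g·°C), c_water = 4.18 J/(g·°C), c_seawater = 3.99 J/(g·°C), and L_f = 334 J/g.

Net heat exchanged in the isolated system is zero:
warm ice to 0 °C: 158·2.09·(0 − (-7.18)) = 2371
  latent heat to melt: 158·334 = 52772
  meltwater 0→T: 158·4.18·T = 660.44 T
  seawater cools: 1440·3.99·(T − 26) = 5745.6(T − 26)
6406 T = 149386 − 55143 = 94243
T ≈ 14.71 °C — above 0 °C, consistent with complete melting.

T_f ≈ 14.7 °C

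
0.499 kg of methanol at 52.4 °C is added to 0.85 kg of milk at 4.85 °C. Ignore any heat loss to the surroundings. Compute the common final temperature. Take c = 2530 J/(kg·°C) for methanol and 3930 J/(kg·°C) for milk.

T_f ≈ 17.9 °C

Energy conservation, ΣQ = 0:
0.499·2530·(T − 52.4) + 0.85·3930·(T − 4.85) = 0
1262.5(T − 52.4) + 3340.5(T − 4.85) = 0
4603 T = 82355
T = 82355 / 4603 = 17.9 °C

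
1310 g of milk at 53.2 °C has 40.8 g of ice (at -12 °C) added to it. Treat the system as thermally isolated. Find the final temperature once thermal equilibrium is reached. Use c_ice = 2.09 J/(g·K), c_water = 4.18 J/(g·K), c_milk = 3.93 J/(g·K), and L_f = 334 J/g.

T_f ≈ 48.7 °C

Energy balance with sensible and latent terms:
ice -12→0 °C: 40.8×2.09×12 = 1023.3; fusion: m_ice L_f = 40.8×334 = 13627; warm the meltwater: 170.54 T; milk: 5148.3(T − 53.2)
5318.8 T = 273890 − 14650 = 259239
T ≈ 48.74 °C — above 0 °C, consistent with complete melting.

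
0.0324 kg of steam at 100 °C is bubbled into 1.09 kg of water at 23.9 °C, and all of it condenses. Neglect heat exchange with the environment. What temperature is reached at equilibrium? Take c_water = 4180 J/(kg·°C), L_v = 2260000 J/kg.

Sum of m c ΔT and latent-heat terms is zero:
steam→water at 100 °C releases m L_v = 0.0324·2260000 = 73224; condensed water 100 °C→T: 135.43(T − 100); original water: 4556.2(T − 23.9)
4691.6 T = 73224 + 13543 + 108893 = 195660
T ≈ 41.70 °C, under the boiling point, so the assumption holds.

T_f ≈ 41.7 °C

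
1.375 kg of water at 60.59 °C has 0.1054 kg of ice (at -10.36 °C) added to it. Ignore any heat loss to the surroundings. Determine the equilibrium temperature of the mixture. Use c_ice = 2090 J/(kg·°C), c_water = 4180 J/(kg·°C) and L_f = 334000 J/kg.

T_f ≈ 50.2 °C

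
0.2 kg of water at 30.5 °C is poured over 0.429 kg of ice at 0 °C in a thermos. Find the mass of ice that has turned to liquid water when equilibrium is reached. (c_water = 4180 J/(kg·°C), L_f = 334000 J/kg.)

m_melted ≈ 0.0763 kg

Cooling the water to 0 °C releases 0.2·4180·30.5 = 25498 J.
Melting all 0.429 kg of ice would need 0.429·334000 = 143286 J.
Since 25498 < 143286 J, not all the ice melts; equilibrium is at 0 °C.
m_melt = 25498 / L_f = 0.07634 kg.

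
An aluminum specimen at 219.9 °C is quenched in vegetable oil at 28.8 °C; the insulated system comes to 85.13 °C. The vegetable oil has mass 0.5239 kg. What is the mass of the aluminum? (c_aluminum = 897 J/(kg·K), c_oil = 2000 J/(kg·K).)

m ≈ 0.488 kg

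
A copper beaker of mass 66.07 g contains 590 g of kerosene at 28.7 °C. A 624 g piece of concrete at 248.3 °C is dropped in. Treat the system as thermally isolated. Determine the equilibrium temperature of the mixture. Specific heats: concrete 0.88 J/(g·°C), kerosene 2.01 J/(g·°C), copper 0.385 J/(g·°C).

Taking heat into each body as positive, Σ m c ΔT = 0:
624*0.88*(T − 248.3) + 590*2.01*(T − 28.7) + 66.07*0.385*(T − 28.7) = 0
(549.12 + 1185.9 + 25.44) T = 549.12*248.3 + 1185.9*28.7 + 25.44*28.7
T = 171112/1760.5 ≈ 97.20 °C

T_f ≈ 97.2 °C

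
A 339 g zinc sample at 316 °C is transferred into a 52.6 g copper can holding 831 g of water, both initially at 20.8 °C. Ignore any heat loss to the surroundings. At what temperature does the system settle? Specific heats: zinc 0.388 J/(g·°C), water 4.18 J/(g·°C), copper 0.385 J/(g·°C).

Heat gained plus heat lost sum to zero:
339×0.388×(T − 316) + 831×4.18×(T − 20.8) + 52.6×0.385×(T − 20.8) = 0
131.53(T − 316) + 3473.6(T − 20.8) + 20.25(T − 20.8) = 0
3625.4 T = 114236
T = 114236/3625.4 ≈ 31.51 °C

T_f ≈ 31.5 °C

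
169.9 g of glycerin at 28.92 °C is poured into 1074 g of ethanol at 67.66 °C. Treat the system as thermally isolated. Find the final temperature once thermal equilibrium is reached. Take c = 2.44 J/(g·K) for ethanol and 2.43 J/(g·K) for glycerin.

T_f ≈ 62.4 °C

Heat gained plus heat lost sum to zero:
1074·2.44·(T − 67.66) + 169.9·2.43·(T − 28.92) = 0
3033.4 T = 189247
T ≈ 62.39 °C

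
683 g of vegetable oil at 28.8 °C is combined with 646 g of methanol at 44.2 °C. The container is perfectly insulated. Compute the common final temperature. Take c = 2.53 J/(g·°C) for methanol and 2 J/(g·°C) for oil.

T_f ≈ 37.2 °C

T_f = Σ m_i c_i T_i / Σ m_i c_i:
T_f = (1634.4×44.2 + 1366×28.8) / (1634.4 + 1366)
    = 111580 / 3000.4 ≈ 37.19 °C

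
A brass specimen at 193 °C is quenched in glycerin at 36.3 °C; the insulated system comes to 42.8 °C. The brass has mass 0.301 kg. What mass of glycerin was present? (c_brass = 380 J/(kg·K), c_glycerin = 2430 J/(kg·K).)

|Q_brass| = |Q_glycerin|:
0.301×380×(193 − 42.8) = m×2430×(42.8 − 36.3)
15795 m = 17180  ⇒  m ≈ 1.088 kg

m ≈ 1.09 kg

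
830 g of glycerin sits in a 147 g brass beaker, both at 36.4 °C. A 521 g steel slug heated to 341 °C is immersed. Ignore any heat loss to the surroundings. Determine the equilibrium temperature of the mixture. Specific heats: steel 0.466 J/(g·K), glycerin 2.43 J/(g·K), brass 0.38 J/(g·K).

T_f ≈ 68.3 °C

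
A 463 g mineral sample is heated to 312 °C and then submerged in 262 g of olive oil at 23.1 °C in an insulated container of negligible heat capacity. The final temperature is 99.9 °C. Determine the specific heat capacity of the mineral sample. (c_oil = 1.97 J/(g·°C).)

c ≈ 0.404 J/(g·°C)

m_s c (T_s − T_f) = m_oil c_oil (T_f − T_0):
463·c·(312 − 99.9) = 262·1.97·(99.9 − 23.1)
98202 c = 39640  ⇒  c ≈ 0.4037 J/(g·°C)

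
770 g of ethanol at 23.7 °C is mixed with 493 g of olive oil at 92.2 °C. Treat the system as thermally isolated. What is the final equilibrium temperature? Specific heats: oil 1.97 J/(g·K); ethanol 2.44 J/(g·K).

T_f ≈ 47.0 °C

Taking heat into each body as positive, Σ m c ΔT = 0:
493×1.97×(T − 92.2) + 770×2.44×(T − 23.7) = 0
(971.21 + 1878.8) T = 971.21×92.2 + 1878.8×23.7
T = 134073/2850 ≈ 47.04 °C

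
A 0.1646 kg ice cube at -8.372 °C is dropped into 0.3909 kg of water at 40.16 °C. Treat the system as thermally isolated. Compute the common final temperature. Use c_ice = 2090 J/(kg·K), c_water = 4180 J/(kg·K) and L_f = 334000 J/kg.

Energy balance with sensible and latent terms:
warm ice to 0 °C: 0.1646×2090×(0 − (-8.372)) = 2880.1
  melt ice: 0.1646×334000 = 54976
  meltwater 0→T: 0.1646×4180×T = 688.03 T
  water: 1634(T − 40.16)
2322 T = 65620 − 57856 = 7763.4
T ≈ 3.34 °C — above 0 °C, consistent with complete melting.

T_f ≈ 3.3 °C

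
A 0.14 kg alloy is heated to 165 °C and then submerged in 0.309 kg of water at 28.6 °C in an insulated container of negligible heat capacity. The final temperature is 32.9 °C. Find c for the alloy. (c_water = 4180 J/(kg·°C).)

c ≈ 300 J/(kg·°C)

Conservation of energy gives ΣQ = 0:
0.14×c×(32.9 − 165) + 0.309×4180×(32.9 − 28.6) = 0
-18.49 c = -5554
c = -5554/-18.49 ≈ 300.3 J/(kg·°C)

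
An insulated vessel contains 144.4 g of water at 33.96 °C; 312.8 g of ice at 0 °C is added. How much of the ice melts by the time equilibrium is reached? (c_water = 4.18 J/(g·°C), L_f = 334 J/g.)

Heat available from the water dropping to 0 °C: 144.4·4.18·33.96 = 20498 J.
To melt every bit of ice: 312.8·334 = 104475 J.
Since 20498 < 104475 J, not all the ice melts; equilibrium is at 0 °C.
m_melt = 20498 / L_f = 61.37 g.

m_melted ≈ 61.4 g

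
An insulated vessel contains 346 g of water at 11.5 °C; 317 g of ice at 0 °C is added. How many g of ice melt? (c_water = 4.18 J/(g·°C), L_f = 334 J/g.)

m_melted ≈ 49.8 g

Cooling the water to 0 °C releases 346·4.18·11.5 = 16632 J.
Fully melting the ice requires m_ice L_f = 317·334 = 105878 J.
Since 16632 < 105878 J, not all the ice melts; equilibrium is at 0 °C.
m_melt = 16632 / L_f = 49.8 g.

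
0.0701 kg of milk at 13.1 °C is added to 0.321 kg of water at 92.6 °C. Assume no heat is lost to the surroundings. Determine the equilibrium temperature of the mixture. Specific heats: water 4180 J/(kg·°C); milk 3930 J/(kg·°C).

T_f is the heat-capacity-weighted average of the initial temperatures:
T_f = (1341.8*92.6 + 275.49*13.1) / (1341.8 + 275.49)
    = 127858 / 1617.3 ≈ 79.06 °C

T_f ≈ 79.1 °C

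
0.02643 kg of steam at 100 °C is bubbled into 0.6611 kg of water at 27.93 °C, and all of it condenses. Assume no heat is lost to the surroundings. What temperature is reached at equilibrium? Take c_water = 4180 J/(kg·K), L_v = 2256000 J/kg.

Energy balance with sensible and latent terms:
steam→water at 100 °C releases m L_v = 0.02643·2256000 = 59626; condensate cools 100→T: 0.02643·4180·(T − 100) = 110.48(T − 100); water warms: 0.6611·4180·(T − 27.93) = 2763.4(T − 27.93)
2873.9 T = 59626 + 11048 + 77182 = 147856
T ≈ 51.45 °C — below 100 °C, confirming all the steam condensed.

T_f ≈ 51.4 °C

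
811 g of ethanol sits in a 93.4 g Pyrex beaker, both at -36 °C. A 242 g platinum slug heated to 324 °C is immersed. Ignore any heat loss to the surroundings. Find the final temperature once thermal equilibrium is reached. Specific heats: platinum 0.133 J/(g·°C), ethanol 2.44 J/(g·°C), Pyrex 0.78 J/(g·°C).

Taking heat into each body as positive, Σ m c ΔT = 0:
242×0.133×(T − 324) + 811×2.44×(T − (-36)) + 93.4×0.78×(T − (-36)) = 0
(32.19 + 1978.8 + 72.85) T = 32.19×324 + 1978.8×(-36) + 72.85×(-36)
T ≈ -30.44 °C

T_f ≈ -30.4 °C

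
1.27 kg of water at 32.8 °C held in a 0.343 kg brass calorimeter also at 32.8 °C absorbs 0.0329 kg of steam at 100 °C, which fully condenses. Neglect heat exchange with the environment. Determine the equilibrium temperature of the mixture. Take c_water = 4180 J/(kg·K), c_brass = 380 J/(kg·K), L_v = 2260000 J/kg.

Let T be the final temperature. ΣQ_i = 0:
steam→water at 100 °C releases m L_v = 0.0329·2260000 = 74354; condensed water 100 °C→T: 137.52(T − 100); water warms: 1.27·4180·(T − 32.8) = 5308.6(T − 32.8); cup: 130.34(T − 32.8)
5576.5 T = 74354 + 13752 + 178397 = 266503
T ≈ 47.79 °C, under the boiling point, so the assumption holds.

T_f ≈ 47.8 °C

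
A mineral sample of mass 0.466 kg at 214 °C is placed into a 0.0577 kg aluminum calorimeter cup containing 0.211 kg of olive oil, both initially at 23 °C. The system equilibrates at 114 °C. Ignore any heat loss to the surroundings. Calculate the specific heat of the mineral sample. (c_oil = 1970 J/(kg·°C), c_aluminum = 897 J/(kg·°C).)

Setting the total heat transfer to zero:
0.466×c×(114 − 214) + 0.211×1970×(114 − 23) + 0.0577×897×(114 − 23) = 0
-46.6 c = -42536
c = -42536/-46.6 ≈ 912.8 J/(kg·°C)

c ≈ 913 J/(kg·°C)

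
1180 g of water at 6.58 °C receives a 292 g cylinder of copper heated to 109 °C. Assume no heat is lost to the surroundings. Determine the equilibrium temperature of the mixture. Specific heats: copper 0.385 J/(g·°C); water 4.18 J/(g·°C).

T_f ≈ 8.9 °C

Set heat shed by the hot body equal to heat absorbed by the cold body:
292×0.385×(109 − T) = 1180×4.18×(T − 6.58)
112.42(109 − T) = 4932.4(T − 6.58)
5044.8 T = 44709  ⇒  T ≈ 8.86 °C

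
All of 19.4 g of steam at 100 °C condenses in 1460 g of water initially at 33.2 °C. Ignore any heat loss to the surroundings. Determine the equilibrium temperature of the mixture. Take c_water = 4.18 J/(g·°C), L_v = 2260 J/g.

T_f ≈ 41.2 °C

Conservation of energy gives ΣQ = 0:
latent heat released on condensation: 19.4·2260 = 43844
  condensed water 100 °C→T: 81.09(T − 100)
  water warms: 1460·4.18·(T − 33.2) = 6102.8(T − 33.2)
6183.9 T = 43844 + 8109.2 + 202613 = 254566
T ≈ 41.17 °C, under the boiling point, so the assumption holds.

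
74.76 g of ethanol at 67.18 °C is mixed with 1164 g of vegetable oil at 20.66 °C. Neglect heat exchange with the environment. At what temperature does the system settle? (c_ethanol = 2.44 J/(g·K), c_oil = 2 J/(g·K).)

T_f ≈ 24.0 °C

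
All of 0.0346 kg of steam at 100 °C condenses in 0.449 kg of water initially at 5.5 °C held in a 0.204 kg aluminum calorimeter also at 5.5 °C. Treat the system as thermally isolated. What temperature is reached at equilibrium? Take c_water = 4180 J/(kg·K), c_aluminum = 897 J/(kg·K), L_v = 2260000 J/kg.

Sum of m c ΔT and latent-heat terms is zero:
latent heat released on condensation: 0.0346×2260000 = 78196; condensed water 100 °C→T: 144.63(T − 100); water warms: 0.449×4180×(T − 5.5) = 1876.8(T − 5.5); cup: 182.99(T − 5.5)
2204.4 T = 78196 + 14463 + 11329 = 103988
T ≈ 47.17 °C — below 100 °C, confirming all the steam condensed.

T_f ≈ 47.2 °C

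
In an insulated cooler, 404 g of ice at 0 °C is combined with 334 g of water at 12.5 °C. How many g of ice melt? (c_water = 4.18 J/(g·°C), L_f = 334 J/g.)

m_melted ≈ 52.2 g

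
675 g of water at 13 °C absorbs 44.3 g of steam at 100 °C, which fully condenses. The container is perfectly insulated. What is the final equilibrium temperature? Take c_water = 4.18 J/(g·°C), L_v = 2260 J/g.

T_f ≈ 51.7 °C

Energy conservation, ΣQ = 0:
condense steam: −44.3×2260 = −100118; condensate cools 100→T: 44.3×4.18×(T − 100) = 185.17(T − 100); original water: 2821.5(T − 13)
3006.7 T = 100118 + 18517 + 36680 = 155315
T ≈ 51.66 °C — below 100 °C, confirming all the steam condensed.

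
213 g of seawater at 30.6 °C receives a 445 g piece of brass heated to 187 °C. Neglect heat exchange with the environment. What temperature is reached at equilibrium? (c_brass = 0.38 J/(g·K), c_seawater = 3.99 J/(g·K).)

T_f ≈ 56.6 °C

|Q_brass| = |Q_seawater|:
445×0.38×(187 − T) = 213×3.99×(T − 30.6)
169.1(187 − T) = 849.87(T − 30.6)
1019 T = 57628  ⇒  T ≈ 56.55 °C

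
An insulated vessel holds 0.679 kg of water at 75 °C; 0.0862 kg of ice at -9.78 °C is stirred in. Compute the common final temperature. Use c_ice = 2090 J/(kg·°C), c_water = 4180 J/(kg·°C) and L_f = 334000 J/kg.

T_f ≈ 57.0 °C

Energy conservation, ΣQ = 0:
ice -9.78→0 °C: 0.0862·2090·9.78 = 1761.9; fusion: m_ice L_f = 0.0862·334000 = 28791; warm the meltwater: 360.32 T; water: 2838.2(T − 75)
3198.5 T = 212867 − 30553 = 182314
T ≈ 57.00 °C — above 0 °C, consistent with complete melting.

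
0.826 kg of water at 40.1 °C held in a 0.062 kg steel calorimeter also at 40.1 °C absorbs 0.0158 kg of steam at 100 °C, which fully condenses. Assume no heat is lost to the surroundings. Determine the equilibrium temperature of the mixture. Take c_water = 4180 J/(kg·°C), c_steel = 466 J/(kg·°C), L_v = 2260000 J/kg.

T_f ≈ 51.3 °C

Let T be the final temperature. ΣQ_i = 0:
condense steam: −0.0158·2260000 = −35708
  condensate cools 100→T: 0.0158·4180·(T − 100) = 66.04(T − 100)
  original water: 3452.7(T − 40.1)
  cup: 28.89(T − 40.1)
3547.6 T = 35708 + 6604.4 + 139611 = 181923
T ≈ 51.28 °C, under the boiling point, so the assumption holds.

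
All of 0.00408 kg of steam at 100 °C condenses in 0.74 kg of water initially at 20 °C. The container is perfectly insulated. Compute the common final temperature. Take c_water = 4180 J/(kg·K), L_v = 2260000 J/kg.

T_f ≈ 23.4 °C

Energy balance with sensible and latent terms:
steam→water at 100 °C releases m L_v = 0.00408·2260000 = 9220.8
  condensed water 100 °C→T: 17.05(T − 100)
  original water: 3093.2(T − 20)
3110.3 T = 9220.8 + 1705.4 + 61864 = 72790
T ≈ 23.40 °C, under the boiling point, so the assumption holds.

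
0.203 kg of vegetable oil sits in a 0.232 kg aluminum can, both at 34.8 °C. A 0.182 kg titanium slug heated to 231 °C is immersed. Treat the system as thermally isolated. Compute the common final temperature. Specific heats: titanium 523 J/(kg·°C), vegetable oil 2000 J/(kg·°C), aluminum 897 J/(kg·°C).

Setting the total heat transfer to zero:
0.182×523×(T − 231) + 0.203×2000×(T − 34.8) + 0.232×897×(T − 34.8) = 0
709.29 T = 43359
T = 43359 / 709.29 = 61.1 °C

T_f ≈ 61.1 °C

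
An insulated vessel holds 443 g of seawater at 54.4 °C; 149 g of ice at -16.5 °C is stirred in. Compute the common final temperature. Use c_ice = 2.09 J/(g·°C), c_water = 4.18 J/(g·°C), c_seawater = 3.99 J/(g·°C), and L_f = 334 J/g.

Taking heat into each body as positive, Σ m c ΔT = 0:
warm ice to 0 °C: 149·2.09·(0 − (-16.5)) = 5138.3; melt ice: 149·334 = 49766; warm the meltwater: 622.82 T; seawater cools: 443·3.99·(T − 54.4) = 1767.6(T − 54.4)
2390.4 T = 96156 − 54904 = 41252
T ≈ 17.26 °C — above 0 °C, consistent with complete melting.

T_f ≈ 17.3 °C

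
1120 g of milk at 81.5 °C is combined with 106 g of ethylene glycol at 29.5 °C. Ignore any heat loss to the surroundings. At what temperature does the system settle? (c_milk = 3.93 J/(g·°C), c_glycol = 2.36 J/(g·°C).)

Heat gained plus heat lost sum to zero:
1120·3.93·(T − 81.5) + 106·2.36·(T − 29.5) = 0
4401.6(T − 81.5) + 250.16(T − 29.5) = 0
(4401.6 + 250.16) T = 4401.6·81.5 + 250.16·29.5
T ≈ 78.70 °C

T_f ≈ 78.7 °C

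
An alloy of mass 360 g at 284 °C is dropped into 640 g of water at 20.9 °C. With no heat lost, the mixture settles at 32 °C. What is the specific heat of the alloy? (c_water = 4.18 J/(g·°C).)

c ≈ 0.327 J/(g·°C)

Heat lost by the alloy = heat gained by the water:
360×c×(284 − 32) = 640×4.18×(32 − 20.9)
90720 c = 29695  ⇒  c ≈ 0.3273 J/(g·°C)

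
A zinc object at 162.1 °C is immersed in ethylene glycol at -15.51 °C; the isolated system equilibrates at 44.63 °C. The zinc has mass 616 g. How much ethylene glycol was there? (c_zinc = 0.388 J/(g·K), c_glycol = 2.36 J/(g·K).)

m ≈ 198 g

Heat lost by the zinc = heat gained by the glycol:
616·0.388·(162.1 − 44.63) = m·2.36·(44.63 − (-15.51))
141.93 m = 28076  ⇒  m ≈ 197.8 g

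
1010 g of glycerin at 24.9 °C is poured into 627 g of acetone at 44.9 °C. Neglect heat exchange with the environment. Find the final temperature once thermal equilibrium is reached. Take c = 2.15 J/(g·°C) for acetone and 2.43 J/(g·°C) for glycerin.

T_f ≈ 32.0 °C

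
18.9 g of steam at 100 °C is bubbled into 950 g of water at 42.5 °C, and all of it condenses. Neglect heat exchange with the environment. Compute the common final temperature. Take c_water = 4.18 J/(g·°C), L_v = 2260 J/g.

Conservation of energy gives ΣQ = 0:
steam→water at 100 °C releases m L_v = 18.9×2260 = 42714; condensate cools 100→T: 18.9×4.18×(T − 100) = 79(T − 100); water warms: 950×4.18×(T − 42.5) = 3971(T − 42.5)
4050 T = 42714 + 7900.2 + 168767 = 219382
T ≈ 54.17 °C — below 100 °C, confirming all the steam condensed.

T_f ≈ 54.2 °C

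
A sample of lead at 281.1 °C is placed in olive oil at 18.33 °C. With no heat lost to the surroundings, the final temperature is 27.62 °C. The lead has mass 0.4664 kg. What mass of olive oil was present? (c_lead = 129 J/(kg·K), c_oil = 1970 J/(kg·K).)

Let T be the final temperature. ΣQ_i = 0:
0.4664·129·(27.62 − 281.1) + m·1970·(27.62 − 18.33) = 0
18301 m = 15251
m = 15251/18301 ≈ 0.8333 kg

m ≈ 0.833 kg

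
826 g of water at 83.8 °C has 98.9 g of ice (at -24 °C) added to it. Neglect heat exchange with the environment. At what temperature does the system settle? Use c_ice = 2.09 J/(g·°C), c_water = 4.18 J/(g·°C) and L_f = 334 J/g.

T_f ≈ 65.0 °C

Let T be the final temperature. ΣQ_i = 0:
warm ice to 0 °C: 98.9×2.09×(0 − (-24)) = 4960.8
  fusion: m_ice L_f = 98.9×334 = 33033
  warm the meltwater: 413.4 T
  water cools: 826×4.18×(T − 83.8) = 3452.7(T − 83.8)
3866.1 T = 289335 − 37993 = 251341
T ≈ 65.01 °C. Since T > 0 °C, the all-ice-melts assumption holds.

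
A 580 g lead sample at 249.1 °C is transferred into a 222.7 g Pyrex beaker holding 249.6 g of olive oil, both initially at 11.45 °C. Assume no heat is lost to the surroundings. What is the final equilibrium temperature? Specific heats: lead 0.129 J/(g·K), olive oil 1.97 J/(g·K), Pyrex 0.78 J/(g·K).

Net heat exchanged in the isolated system is zero:
580·0.129·(T − 249.1) + 249.6·1.97·(T − 11.45) + 222.7·0.78·(T − 11.45) = 0
74.82(T − 249.1) + 491.71(T − 11.45) + 173.71(T − 11.45) = 0
(74.82 + 491.71 + 173.71) T = 74.82·249.1 + 491.71·11.45 + 173.71·11.45
T ≈ 35.47 °C

T_f ≈ 35.5 °C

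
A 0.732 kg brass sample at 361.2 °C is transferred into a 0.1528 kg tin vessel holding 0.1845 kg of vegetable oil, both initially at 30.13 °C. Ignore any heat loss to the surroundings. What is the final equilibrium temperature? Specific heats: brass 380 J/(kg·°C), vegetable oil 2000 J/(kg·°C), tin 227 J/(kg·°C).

T_f ≈ 165.2 °C

Setting the total heat transfer to zero:
0.732·380·(T − 361.2) + 0.1845·2000·(T − 30.13) + 0.1528·227·(T − 30.13) = 0
278.16(T − 361.2) + 369(T − 30.13) + 34.69(T − 30.13) = 0
681.85 T = 112634
T = 112634/681.85 ≈ 165.19 °C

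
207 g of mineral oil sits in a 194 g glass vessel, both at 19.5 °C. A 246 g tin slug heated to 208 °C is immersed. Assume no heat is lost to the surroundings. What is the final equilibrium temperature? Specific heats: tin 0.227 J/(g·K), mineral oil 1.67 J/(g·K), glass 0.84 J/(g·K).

T_f ≈ 38.1 °C

Energy conservation, ΣQ = 0:
246*0.227*(T − 208) + 207*1.67*(T − 19.5) + 194*0.84*(T − 19.5) = 0
55.84(T − 208) + 345.69(T − 19.5) + 162.96(T − 19.5) = 0
564.49 T = 21534
T ≈ 38.15 °C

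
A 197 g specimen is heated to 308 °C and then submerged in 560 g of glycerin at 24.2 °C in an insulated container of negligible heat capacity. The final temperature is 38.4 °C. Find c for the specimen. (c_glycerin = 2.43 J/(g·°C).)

Energy conservation, ΣQ = 0:
197×c×(38.4 − 308) + 560×2.43×(38.4 − 24.2) = 0
-53111 c = -19323
c = -19323/-53111 ≈ 0.3638 J/(g·°C)

c ≈ 0.364 J/(g·°C)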